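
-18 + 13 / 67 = -1193 / 67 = -17.81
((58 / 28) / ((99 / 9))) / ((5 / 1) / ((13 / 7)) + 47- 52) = -377 / 4620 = -0.08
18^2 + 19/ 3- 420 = -89.67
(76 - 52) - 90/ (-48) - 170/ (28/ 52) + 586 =16585/ 56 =296.16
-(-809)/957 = 809/957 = 0.85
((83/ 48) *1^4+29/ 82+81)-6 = 151699/ 1968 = 77.08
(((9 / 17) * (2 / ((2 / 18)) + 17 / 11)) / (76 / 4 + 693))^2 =0.00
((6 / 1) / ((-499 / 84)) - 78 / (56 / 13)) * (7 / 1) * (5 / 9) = -445175 / 5988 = -74.34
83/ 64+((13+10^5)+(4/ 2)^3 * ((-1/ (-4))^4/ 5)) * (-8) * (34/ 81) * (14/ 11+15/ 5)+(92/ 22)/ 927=-4682389567061/ 3263040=-1434977.68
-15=-15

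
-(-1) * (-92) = -92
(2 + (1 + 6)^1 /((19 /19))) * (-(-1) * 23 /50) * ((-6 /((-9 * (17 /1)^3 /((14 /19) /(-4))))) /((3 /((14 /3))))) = -1127 /7001025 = -0.00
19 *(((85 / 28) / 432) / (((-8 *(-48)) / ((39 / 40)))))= 4199 / 12386304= 0.00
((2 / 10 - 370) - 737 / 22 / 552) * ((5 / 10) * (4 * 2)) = -2041631 / 1380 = -1479.44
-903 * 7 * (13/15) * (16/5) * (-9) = 3944304/25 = 157772.16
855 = 855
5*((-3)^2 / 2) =45 / 2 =22.50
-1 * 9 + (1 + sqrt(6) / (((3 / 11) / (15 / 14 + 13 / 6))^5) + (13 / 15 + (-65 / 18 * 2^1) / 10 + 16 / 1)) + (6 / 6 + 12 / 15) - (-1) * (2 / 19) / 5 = 17041 / 1710 + 234157455059968 * sqrt(6) / 992436543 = 577947.46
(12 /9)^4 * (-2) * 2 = -1024 /81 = -12.64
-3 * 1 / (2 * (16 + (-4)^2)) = -3 / 64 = -0.05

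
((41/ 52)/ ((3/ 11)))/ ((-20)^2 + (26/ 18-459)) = -1353/ 26936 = -0.05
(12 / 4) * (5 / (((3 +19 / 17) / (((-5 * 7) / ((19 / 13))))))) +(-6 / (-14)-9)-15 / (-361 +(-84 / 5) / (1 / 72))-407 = -502.80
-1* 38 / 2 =-19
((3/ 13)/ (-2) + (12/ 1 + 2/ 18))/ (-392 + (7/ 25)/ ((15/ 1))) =-0.03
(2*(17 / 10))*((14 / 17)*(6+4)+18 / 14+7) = 1966 / 35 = 56.17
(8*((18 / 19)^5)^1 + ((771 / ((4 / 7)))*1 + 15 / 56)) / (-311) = -187972756191 / 43123740184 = -4.36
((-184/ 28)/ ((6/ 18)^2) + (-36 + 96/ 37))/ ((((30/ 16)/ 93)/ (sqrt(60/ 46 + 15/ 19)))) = -1188912 * sqrt(399855)/ 113183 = -6642.32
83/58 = 1.43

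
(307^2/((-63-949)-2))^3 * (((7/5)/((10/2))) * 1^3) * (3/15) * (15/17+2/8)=-451251873537214211/8862021324000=-50919.75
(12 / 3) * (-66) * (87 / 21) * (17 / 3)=-43384 / 7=-6197.71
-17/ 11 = -1.55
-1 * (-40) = 40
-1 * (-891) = 891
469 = 469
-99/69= -33/23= -1.43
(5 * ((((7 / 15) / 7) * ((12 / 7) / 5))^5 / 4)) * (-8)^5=-8388608 / 32826171875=-0.00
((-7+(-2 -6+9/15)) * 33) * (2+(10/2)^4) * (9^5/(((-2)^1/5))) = 43984182924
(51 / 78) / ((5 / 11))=187 / 130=1.44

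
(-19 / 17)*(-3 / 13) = 57 / 221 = 0.26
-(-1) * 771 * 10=7710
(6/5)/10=0.12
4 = 4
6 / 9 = 2 / 3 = 0.67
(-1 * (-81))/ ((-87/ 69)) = -1863/ 29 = -64.24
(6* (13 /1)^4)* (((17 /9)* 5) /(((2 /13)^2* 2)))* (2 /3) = 410278765 /18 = 22793264.72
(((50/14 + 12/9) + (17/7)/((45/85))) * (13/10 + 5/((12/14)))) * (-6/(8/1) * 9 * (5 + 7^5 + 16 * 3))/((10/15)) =-80910297/7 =-11558613.86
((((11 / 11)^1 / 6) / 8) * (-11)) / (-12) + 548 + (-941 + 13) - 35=-239029 / 576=-414.98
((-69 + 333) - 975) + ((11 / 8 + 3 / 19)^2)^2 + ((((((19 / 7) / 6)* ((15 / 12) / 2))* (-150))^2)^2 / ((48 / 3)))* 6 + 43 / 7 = 1212504.06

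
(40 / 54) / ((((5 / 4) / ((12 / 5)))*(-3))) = -64 / 135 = -0.47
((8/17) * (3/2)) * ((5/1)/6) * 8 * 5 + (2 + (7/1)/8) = 3591/136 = 26.40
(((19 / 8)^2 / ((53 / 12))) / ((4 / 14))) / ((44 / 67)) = 507927 / 74624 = 6.81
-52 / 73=-0.71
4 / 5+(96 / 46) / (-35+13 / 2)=1588 / 2185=0.73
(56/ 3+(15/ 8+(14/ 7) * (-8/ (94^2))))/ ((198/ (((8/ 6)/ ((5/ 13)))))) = 14156233/ 39364380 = 0.36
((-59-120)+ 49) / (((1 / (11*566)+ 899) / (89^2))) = -1282219796 / 1119435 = -1145.42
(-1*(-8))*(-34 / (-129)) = 2.11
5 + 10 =15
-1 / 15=-0.07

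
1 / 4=0.25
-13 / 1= -13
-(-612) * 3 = 1836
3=3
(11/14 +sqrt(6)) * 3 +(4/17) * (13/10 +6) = 11.42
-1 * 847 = -847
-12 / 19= -0.63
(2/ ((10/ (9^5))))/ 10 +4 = 59249/ 50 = 1184.98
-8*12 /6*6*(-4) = 384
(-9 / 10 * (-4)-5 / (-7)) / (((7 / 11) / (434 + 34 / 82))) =29584071 / 10045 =2945.15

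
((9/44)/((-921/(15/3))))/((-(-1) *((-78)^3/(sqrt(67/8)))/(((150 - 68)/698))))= 0.00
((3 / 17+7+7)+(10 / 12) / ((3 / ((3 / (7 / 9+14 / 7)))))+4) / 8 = 3141 / 1360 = 2.31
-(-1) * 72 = 72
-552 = -552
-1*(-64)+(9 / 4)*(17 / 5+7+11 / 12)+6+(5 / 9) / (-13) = 893129 / 9360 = 95.42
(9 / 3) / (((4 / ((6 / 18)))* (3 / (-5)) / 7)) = -35 / 12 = -2.92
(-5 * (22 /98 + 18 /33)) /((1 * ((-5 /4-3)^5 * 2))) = 1062400 /765302923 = 0.00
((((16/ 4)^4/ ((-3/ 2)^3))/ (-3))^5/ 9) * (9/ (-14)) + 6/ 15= -90071943732428306/ 122037454035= -738068.03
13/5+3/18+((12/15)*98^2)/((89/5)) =1159867/2670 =434.41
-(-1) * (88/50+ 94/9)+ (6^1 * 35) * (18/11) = 880706/2475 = 355.84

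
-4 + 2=-2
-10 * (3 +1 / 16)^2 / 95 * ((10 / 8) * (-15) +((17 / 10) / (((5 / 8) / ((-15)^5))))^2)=-40973451560819925 / 9728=-4211909083143.50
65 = 65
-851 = -851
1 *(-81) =-81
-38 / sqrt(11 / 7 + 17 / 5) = -19 * sqrt(6090) / 87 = -17.04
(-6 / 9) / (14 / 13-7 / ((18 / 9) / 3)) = 0.07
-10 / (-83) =10 / 83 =0.12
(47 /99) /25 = 47 /2475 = 0.02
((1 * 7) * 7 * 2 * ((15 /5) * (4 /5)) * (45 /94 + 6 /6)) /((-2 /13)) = -531258 /235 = -2260.67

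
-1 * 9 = -9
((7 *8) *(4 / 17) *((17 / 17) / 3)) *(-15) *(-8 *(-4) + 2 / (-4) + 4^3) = -106960 / 17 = -6291.76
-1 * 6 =-6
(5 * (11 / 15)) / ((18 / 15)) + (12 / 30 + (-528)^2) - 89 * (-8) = 25154951 / 90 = 279499.46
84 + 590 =674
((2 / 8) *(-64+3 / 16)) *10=-5105 / 32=-159.53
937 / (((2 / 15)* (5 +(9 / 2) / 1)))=14055 / 19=739.74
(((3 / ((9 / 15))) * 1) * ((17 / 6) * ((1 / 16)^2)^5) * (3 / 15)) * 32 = 17 / 206158430208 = 0.00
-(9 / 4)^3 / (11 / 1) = -729 / 704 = -1.04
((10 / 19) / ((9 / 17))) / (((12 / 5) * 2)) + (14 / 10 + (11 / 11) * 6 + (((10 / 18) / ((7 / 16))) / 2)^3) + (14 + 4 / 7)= 2131677749 / 95017860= 22.43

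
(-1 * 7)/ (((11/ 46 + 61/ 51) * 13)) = -2346/ 6253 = -0.38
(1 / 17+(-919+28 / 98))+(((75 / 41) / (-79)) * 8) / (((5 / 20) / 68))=-373508280 / 385441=-969.04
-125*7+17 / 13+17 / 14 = -158791 / 182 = -872.48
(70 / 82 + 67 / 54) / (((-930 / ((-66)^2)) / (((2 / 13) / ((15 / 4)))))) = -4488616 / 11153025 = -0.40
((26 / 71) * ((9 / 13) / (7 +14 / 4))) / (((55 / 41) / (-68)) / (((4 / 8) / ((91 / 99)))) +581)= 150552 / 3622519187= 0.00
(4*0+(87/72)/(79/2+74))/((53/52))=377/36093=0.01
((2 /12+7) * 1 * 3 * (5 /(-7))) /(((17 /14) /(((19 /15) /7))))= -817 /357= -2.29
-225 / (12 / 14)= -525 / 2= -262.50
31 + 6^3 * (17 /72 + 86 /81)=934 /3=311.33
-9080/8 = -1135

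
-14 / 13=-1.08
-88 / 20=-22 / 5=-4.40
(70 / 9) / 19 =70 / 171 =0.41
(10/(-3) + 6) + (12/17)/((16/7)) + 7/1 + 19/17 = 2263/204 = 11.09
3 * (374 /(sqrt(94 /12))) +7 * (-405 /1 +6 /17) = -48153 /17 +1122 * sqrt(282) /47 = -2431.64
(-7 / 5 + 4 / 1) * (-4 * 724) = -37648 / 5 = -7529.60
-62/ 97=-0.64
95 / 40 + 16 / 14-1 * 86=-4619 / 56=-82.48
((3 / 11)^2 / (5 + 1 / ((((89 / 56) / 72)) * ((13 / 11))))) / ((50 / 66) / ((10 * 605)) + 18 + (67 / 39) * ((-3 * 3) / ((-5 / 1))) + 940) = 44671770 / 25013021955527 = 0.00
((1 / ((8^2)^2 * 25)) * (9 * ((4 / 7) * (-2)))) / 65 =-0.00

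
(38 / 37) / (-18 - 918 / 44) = -44 / 1665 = -0.03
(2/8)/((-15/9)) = -3/20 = -0.15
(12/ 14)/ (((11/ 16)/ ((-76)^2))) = 554496/ 77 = 7201.25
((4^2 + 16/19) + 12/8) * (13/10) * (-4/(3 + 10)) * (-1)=697/95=7.34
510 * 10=5100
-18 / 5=-3.60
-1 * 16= -16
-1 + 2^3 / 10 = -1 / 5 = -0.20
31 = 31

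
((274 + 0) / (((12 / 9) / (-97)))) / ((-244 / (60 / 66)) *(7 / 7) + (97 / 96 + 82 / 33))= 105248880 / 1398697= 75.25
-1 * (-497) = 497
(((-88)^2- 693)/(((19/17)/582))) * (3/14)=104643891/133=786796.17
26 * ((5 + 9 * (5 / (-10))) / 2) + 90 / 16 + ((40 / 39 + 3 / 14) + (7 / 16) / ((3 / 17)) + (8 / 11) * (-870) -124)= -11865985 / 16016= -740.88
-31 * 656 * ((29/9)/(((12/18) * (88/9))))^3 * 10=-4184786565/170368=-24563.22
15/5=3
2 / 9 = 0.22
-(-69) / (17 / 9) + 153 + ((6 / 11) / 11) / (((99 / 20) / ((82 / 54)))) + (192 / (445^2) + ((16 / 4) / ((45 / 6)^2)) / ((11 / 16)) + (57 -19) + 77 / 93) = 2570609863955977 / 11251067015925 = 228.48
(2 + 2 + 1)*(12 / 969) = 20 / 323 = 0.06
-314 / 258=-157 / 129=-1.22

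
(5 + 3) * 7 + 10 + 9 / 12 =267 / 4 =66.75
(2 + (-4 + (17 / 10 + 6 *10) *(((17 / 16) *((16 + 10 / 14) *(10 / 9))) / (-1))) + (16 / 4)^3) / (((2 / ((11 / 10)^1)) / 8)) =-1423543 / 280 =-5084.08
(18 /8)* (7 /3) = 21 /4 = 5.25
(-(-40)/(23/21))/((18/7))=980/69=14.20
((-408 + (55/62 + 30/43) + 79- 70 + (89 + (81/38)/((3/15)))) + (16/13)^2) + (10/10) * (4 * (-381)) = -1820.24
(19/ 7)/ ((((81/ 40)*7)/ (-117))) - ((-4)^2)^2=-122776/ 441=-278.40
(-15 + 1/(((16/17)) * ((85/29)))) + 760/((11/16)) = 959919/880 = 1090.82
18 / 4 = 9 / 2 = 4.50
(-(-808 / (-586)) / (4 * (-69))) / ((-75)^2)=101 / 113720625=0.00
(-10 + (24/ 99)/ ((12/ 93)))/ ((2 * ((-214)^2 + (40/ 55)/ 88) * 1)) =-1474/ 16623951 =-0.00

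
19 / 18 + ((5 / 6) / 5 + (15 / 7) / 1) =212 / 63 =3.37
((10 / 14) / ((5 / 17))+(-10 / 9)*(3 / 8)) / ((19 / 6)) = 169 / 266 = 0.64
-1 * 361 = -361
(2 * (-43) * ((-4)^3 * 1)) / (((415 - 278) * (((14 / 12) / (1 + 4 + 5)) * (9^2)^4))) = 0.00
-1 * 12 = -12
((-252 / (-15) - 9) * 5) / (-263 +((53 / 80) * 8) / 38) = -14820 / 99887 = -0.15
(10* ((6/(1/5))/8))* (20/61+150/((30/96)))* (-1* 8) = -8790000/61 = -144098.36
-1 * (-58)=58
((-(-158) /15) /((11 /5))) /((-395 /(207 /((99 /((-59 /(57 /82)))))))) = 222548 /103455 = 2.15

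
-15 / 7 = -2.14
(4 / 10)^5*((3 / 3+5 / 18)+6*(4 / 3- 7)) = -9424 / 28125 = -0.34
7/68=0.10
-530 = -530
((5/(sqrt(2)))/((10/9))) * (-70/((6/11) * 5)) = -231 * sqrt(2)/4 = -81.67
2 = 2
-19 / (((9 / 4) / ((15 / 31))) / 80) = -30400 / 93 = -326.88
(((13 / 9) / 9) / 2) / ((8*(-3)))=-13 / 3888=-0.00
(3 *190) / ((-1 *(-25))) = 114 / 5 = 22.80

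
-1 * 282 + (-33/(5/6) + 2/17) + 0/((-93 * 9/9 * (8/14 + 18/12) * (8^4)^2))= -27326/85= -321.48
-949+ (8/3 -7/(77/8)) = -31253/33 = -947.06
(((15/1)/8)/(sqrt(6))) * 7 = 35 * sqrt(6)/16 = 5.36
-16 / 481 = -0.03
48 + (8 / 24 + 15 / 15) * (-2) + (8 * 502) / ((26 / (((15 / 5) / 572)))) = 257342 / 5577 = 46.14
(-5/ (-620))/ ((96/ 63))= 21/ 3968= 0.01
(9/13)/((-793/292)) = -2628/10309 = -0.25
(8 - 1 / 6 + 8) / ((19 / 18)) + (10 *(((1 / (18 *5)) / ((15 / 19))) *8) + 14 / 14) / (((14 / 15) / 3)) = 131 / 6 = 21.83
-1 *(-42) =42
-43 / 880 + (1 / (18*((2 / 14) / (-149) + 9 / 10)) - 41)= -3043939139 / 74265840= -40.99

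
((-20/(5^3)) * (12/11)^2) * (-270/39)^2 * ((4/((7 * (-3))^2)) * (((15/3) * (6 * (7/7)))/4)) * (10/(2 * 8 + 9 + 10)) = -0.18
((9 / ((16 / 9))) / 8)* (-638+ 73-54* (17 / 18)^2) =-99333 / 256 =-388.02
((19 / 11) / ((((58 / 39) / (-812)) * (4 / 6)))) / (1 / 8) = -11317.09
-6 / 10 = -3 / 5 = -0.60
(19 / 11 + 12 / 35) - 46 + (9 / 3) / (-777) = -625836 / 14245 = -43.93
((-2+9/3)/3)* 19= 19/3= 6.33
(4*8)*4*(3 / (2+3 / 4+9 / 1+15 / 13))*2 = 59.52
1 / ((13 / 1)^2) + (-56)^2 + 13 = 532182 / 169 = 3149.01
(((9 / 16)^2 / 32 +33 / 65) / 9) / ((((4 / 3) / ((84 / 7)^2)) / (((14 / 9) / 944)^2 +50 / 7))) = 6376103639137 / 143722414080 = 44.36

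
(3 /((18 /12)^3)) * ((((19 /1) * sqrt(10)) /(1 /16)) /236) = 608 * sqrt(10) /531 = 3.62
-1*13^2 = -169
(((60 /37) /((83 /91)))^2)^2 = 888731494560000 /88944534343681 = 9.99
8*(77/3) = 616/3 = 205.33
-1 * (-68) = 68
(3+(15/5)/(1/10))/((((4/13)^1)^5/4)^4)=627163804571066381480433/4294967296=146022952294691.09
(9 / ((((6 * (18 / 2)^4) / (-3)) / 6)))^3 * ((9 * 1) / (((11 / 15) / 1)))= -5 / 5845851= -0.00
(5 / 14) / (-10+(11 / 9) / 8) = -180 / 4963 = -0.04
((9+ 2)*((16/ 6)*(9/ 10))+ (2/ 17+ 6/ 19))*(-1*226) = -6064.36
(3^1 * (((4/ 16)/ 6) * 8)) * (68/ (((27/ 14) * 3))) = 952/ 81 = 11.75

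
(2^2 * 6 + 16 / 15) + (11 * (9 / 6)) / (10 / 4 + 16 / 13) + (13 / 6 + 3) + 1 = 103759 / 2910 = 35.66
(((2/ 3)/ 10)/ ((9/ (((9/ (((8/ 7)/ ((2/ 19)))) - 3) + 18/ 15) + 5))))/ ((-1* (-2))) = 1531/ 102600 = 0.01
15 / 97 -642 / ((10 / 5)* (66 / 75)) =-778095 / 2134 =-364.62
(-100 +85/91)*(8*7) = -72120/13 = -5547.69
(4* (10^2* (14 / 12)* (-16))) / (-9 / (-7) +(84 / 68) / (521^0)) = -26656 / 9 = -2961.78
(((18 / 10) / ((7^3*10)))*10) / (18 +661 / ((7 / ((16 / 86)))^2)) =16641 / 58559270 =0.00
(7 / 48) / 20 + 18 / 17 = 17399 / 16320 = 1.07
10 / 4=5 / 2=2.50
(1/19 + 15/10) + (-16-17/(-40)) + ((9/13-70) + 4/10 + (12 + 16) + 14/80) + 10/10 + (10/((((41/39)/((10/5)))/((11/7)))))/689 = -403602065/7514234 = -53.71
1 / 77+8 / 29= 645 / 2233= 0.29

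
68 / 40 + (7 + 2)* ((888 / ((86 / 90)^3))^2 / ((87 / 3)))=589312726921983157 / 1833195284210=321467.51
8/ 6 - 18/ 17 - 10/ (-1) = 524/ 51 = 10.27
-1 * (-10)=10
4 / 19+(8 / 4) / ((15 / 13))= 554 / 285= 1.94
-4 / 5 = -0.80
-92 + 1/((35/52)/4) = -3012/35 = -86.06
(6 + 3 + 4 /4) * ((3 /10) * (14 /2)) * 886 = 18606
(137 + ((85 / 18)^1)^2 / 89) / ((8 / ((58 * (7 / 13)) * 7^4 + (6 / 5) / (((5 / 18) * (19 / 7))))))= 48226589477717 / 37486800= 1286495.23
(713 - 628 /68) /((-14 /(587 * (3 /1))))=-10534302 /119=-88523.55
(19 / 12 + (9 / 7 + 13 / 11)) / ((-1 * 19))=-197 / 924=-0.21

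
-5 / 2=-2.50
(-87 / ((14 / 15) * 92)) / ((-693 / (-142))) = -10295 / 49588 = -0.21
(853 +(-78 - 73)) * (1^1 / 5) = 702 / 5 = 140.40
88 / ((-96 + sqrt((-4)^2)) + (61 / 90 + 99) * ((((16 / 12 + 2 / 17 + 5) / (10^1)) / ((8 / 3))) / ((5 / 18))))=-2992000 / 176541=-16.95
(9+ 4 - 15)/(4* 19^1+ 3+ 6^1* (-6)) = -2/43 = -0.05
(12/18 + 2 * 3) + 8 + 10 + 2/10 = 373/15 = 24.87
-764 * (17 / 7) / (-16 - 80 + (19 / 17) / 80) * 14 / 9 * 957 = 11269427840 / 391623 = 28776.22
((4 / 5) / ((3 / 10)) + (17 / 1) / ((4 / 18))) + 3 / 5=2393 / 30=79.77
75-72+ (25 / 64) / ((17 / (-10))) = 1507 / 544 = 2.77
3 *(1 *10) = 30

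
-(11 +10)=-21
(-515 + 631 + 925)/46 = 1041/46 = 22.63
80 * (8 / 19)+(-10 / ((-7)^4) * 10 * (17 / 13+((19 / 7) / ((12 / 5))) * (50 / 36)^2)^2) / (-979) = 47080038559898265235 / 1397667152466801216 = 33.68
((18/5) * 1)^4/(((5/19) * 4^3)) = 124659/12500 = 9.97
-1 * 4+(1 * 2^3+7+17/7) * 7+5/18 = 2129/18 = 118.28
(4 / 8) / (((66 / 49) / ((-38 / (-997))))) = 931 / 65802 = 0.01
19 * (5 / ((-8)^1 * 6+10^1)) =-5 / 2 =-2.50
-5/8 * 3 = -15/8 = -1.88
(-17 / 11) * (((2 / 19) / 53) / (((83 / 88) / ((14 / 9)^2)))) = -53312 / 6770061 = -0.01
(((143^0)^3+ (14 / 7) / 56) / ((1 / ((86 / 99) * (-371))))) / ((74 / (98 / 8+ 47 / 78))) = -132512455 / 2285712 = -57.97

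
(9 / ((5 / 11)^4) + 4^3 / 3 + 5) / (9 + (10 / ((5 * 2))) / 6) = 889364 / 34375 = 25.87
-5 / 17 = -0.29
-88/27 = -3.26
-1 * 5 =-5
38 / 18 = 19 / 9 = 2.11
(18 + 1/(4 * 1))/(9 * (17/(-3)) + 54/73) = -5329/14676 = -0.36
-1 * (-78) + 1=79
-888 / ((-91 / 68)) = 60384 / 91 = 663.56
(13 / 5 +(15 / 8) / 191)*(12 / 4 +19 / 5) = 338963 / 19100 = 17.75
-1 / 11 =-0.09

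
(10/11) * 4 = 40/11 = 3.64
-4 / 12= -1 / 3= -0.33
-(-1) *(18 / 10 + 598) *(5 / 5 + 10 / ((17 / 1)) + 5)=335888 / 85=3951.62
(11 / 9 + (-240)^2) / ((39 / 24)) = 4147288 / 117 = 35446.91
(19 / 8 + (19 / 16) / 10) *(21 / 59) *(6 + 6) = 25137 / 2360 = 10.65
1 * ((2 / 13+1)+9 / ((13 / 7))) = 6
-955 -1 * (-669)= -286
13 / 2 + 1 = 15 / 2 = 7.50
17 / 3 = 5.67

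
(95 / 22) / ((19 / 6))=15 / 11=1.36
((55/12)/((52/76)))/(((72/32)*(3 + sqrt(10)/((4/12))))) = -1045/9477 + 1045*sqrt(10)/9477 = 0.24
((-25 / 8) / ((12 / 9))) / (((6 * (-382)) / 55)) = 1375 / 24448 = 0.06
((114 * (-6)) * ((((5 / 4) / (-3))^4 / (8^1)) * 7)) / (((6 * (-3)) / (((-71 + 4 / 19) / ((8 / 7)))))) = -41190625 / 663552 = -62.08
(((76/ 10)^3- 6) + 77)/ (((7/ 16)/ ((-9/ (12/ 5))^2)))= 573723/ 35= 16392.09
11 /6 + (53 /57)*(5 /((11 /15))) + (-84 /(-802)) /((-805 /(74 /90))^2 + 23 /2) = 10786433388831697 /1319756784931398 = 8.17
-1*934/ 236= -467/ 118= -3.96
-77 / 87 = -0.89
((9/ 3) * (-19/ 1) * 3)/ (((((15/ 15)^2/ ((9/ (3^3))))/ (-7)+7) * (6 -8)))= 1197/ 92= 13.01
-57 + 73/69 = -55.94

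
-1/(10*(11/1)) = -1/110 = -0.01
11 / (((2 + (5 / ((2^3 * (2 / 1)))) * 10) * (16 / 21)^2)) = 4851 / 1312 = 3.70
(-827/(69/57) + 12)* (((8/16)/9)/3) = -15437/1242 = -12.43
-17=-17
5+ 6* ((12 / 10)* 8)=313 / 5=62.60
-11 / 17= -0.65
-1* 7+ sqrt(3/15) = -7+ sqrt(5)/5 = -6.55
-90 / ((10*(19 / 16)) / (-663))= 95472 / 19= 5024.84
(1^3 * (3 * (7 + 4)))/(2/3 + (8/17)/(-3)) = 1683/26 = 64.73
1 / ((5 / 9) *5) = 9 / 25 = 0.36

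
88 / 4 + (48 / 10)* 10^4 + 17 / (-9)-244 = 429985 / 9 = 47776.11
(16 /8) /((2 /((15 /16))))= 15 /16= 0.94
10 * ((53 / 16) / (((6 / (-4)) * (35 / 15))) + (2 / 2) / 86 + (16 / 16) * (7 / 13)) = -62035 / 15652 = -3.96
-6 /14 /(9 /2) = -2 /21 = -0.10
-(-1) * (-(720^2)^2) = -268738560000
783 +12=795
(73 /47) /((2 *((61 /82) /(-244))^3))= -27404162.72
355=355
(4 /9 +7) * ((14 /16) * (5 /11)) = 2345 /792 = 2.96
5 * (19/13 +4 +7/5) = 34.31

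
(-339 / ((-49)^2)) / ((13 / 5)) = -1695 / 31213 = -0.05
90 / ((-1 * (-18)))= 5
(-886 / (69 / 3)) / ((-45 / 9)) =886 / 115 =7.70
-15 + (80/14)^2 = 17.65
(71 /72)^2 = 5041 /5184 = 0.97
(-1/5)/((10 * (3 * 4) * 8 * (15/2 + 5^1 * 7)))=-1/204000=-0.00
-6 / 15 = -2 / 5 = -0.40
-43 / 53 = -0.81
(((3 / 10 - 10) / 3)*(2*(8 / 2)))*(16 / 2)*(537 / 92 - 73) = 4794904 / 345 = 13898.27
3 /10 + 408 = 4083 /10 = 408.30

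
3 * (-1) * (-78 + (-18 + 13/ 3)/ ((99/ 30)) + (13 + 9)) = 5954/ 33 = 180.42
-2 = -2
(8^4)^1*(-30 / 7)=-17554.29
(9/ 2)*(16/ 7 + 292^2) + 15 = 2685993/ 7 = 383713.29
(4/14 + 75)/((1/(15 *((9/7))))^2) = 9604575/343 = 28001.68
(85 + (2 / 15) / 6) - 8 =3466 / 45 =77.02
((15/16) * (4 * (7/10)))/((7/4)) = 3/2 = 1.50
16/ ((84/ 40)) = 160/ 21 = 7.62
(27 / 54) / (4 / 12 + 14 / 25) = 75 / 134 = 0.56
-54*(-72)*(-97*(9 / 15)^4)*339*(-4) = 41423109696 / 625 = 66276975.51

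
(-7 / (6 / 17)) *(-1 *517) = 61523 / 6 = 10253.83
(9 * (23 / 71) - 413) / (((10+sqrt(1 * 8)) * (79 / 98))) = -7133420 / 129007+1426684 * sqrt(2) / 129007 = -39.66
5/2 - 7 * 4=-51/2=-25.50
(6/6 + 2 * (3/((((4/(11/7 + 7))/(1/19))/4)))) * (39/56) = 19227/7448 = 2.58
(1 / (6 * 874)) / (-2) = -1 / 10488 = -0.00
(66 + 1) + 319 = 386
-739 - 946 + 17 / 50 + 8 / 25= -84217 / 50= -1684.34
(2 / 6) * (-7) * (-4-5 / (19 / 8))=812 / 57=14.25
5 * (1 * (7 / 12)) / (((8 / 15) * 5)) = 35 / 32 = 1.09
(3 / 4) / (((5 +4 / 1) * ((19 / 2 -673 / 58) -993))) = -0.00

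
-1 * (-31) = 31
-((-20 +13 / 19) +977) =-18196 / 19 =-957.68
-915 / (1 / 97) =-88755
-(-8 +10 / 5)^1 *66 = 396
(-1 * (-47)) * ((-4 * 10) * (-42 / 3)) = 26320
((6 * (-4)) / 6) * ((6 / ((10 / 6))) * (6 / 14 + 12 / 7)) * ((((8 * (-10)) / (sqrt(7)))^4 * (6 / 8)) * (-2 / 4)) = 3317760000 / 343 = 9672769.68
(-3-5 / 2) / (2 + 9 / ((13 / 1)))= -143 / 70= -2.04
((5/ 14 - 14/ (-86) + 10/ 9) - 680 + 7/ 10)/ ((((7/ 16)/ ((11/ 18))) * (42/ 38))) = -15347331472/ 17920035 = -856.43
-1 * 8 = -8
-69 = -69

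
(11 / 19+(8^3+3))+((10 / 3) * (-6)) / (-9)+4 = 89228 / 171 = 521.80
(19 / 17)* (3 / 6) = 19 / 34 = 0.56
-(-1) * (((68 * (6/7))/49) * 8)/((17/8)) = 1536/343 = 4.48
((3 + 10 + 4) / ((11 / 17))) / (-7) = -289 / 77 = -3.75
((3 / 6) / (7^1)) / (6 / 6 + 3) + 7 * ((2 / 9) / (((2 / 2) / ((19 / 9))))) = 14977 / 4536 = 3.30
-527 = -527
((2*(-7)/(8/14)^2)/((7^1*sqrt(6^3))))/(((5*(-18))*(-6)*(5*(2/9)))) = -49*sqrt(6)/172800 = -0.00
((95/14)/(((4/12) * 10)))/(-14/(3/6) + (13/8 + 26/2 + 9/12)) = -114/707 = -0.16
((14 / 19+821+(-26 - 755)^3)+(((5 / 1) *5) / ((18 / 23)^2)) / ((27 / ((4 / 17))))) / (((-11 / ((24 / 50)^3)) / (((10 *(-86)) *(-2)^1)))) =7408701105583297024 / 899353125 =8237811044.00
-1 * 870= -870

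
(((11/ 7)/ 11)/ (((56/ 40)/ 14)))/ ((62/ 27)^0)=1.43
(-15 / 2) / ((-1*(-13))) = -15 / 26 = -0.58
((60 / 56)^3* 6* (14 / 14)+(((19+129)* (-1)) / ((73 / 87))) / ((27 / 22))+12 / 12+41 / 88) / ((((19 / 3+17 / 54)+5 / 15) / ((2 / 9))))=-2674676987 / 623020398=-4.29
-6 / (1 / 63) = -378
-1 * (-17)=17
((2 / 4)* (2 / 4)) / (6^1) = 1 / 24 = 0.04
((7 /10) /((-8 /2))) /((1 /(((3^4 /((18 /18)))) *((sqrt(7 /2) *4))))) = -106.08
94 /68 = 1.38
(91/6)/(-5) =-91/30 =-3.03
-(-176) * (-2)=-352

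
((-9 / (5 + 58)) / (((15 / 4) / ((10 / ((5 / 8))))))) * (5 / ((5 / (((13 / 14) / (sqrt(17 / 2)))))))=-416 * sqrt(34) / 12495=-0.19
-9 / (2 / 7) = -63 / 2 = -31.50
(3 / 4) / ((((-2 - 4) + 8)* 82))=3 / 656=0.00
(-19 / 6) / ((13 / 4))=-38 / 39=-0.97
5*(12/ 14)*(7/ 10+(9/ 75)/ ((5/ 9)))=687/ 175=3.93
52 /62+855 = 26531 /31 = 855.84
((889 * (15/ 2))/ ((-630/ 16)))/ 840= -127/ 630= -0.20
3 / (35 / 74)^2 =16428 / 1225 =13.41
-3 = -3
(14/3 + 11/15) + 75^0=32/5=6.40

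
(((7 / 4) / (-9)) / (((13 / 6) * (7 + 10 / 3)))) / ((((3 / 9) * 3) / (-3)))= 21 / 806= 0.03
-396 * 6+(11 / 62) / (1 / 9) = -147213 / 62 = -2374.40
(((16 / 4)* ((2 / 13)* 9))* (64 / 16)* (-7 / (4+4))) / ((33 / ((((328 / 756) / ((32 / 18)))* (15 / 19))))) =-615 / 5434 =-0.11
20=20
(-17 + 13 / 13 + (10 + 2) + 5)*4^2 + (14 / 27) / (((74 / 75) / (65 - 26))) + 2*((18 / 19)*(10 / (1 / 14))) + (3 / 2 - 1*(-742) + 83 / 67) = 295746461 / 282606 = 1046.50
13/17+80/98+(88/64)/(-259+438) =1895107/1192856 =1.59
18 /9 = 2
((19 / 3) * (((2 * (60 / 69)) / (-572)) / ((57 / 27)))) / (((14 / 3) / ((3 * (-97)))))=13095 / 23023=0.57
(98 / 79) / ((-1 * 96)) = -49 / 3792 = -0.01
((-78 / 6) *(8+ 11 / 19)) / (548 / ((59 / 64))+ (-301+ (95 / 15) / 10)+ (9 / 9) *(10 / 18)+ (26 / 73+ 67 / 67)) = -821387970 / 2179926031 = -0.38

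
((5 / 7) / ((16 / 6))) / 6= 5 / 112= 0.04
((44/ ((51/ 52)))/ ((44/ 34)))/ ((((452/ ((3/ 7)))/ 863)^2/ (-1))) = -29045991/ 1251362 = -23.21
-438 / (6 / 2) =-146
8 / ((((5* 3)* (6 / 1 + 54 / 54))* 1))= 8 / 105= 0.08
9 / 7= 1.29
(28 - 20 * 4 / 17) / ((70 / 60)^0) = 23.29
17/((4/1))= 17/4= 4.25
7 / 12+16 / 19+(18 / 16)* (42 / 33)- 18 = -18989 / 1254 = -15.14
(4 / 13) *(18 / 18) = 4 / 13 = 0.31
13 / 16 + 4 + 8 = 205 / 16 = 12.81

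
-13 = -13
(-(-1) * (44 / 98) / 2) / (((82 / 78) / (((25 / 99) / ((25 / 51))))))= 221 / 2009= 0.11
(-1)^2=1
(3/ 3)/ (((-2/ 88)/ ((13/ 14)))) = -286/ 7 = -40.86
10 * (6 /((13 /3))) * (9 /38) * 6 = 4860 /247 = 19.68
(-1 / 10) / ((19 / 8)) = -4 / 95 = -0.04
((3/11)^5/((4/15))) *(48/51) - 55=-150568105/2737867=-54.99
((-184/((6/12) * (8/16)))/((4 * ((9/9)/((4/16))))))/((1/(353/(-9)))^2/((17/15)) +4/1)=-97444238/8474627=-11.50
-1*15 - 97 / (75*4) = -4597 / 300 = -15.32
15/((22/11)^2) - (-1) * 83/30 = 391/60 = 6.52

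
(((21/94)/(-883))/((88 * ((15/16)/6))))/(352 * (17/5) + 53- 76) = -0.00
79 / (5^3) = 79 / 125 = 0.63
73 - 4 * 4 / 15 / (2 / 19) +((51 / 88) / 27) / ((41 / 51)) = 3403789 / 54120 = 62.89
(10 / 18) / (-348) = -5 / 3132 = -0.00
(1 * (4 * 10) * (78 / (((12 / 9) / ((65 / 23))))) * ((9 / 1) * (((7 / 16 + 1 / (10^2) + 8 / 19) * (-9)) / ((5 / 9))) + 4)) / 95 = -7088056209 / 830300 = -8536.74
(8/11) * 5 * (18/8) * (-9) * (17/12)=-2295/22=-104.32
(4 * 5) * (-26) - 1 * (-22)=-498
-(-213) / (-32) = -213 / 32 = -6.66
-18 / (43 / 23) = -9.63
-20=-20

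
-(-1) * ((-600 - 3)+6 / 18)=-1808 / 3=-602.67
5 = 5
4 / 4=1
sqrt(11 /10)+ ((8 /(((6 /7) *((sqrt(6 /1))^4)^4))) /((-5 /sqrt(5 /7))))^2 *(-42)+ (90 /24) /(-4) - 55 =-73971485366449 /1322395269120+ sqrt(110) /10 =-54.89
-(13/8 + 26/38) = -351/152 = -2.31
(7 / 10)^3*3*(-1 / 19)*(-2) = 1029 / 9500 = 0.11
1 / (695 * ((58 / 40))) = 4 / 4031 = 0.00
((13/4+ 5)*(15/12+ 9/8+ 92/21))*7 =12485/32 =390.16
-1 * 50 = -50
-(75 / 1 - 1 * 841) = 766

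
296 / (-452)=-74 / 113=-0.65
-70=-70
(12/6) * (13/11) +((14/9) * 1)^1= 3.92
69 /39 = 1.77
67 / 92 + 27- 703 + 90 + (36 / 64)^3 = -55120513 / 94208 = -585.09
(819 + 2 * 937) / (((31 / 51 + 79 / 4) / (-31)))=-17030532 / 4153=-4100.78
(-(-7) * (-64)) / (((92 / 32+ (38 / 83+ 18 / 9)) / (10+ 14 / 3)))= -13088768 / 10623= -1232.12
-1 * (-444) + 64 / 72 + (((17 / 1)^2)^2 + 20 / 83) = 83966.13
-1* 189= -189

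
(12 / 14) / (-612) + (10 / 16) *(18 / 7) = 2293 / 1428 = 1.61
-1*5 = -5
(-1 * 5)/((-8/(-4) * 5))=-1/2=-0.50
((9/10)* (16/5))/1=72/25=2.88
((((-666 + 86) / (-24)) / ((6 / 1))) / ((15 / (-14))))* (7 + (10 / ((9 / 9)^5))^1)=-3451 / 54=-63.91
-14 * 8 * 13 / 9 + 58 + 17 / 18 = -617 / 6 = -102.83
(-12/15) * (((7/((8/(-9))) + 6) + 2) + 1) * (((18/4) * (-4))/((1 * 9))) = 9/5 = 1.80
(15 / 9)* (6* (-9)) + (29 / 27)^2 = -64769 / 729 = -88.85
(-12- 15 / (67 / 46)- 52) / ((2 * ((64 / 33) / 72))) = -739233 / 536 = -1379.17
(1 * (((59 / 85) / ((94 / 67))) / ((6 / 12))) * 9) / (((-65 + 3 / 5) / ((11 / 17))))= -391347 / 4373726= -0.09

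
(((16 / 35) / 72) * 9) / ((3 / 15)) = 2 / 7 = 0.29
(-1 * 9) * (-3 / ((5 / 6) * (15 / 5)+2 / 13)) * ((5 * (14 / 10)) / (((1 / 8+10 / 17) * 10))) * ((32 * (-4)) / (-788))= 3564288 / 2197535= 1.62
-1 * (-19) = 19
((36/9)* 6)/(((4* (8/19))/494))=14079/2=7039.50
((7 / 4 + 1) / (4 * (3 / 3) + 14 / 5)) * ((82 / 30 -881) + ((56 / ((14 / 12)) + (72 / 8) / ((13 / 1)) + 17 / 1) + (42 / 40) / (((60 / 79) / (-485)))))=-50899541 / 84864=-599.78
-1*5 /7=-5 /7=-0.71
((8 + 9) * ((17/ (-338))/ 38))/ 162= -289/ 2080728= -0.00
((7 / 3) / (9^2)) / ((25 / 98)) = 686 / 6075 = 0.11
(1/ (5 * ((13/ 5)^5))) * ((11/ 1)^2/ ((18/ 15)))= 0.17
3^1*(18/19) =54/19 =2.84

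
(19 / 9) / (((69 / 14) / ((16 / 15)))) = 4256 / 9315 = 0.46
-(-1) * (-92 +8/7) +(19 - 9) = -566/7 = -80.86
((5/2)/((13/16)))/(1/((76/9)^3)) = 17559040/9477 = 1852.81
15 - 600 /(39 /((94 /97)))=115 /1261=0.09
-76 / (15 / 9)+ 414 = 1842 / 5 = 368.40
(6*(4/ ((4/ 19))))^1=114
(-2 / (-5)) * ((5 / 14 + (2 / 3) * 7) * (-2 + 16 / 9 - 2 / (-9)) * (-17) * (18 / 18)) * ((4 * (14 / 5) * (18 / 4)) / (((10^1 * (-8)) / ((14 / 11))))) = 0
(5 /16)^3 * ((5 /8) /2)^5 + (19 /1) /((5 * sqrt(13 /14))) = 390625 /4294967296 + 19 * sqrt(182) /65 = 3.94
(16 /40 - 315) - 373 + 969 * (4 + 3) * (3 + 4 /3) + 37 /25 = 717672 /25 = 28706.88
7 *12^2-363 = 645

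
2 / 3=0.67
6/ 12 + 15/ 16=23/ 16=1.44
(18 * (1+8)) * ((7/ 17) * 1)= 1134/ 17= 66.71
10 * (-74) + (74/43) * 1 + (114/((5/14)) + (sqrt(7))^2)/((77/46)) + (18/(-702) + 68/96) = -542.72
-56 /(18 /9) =-28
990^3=970299000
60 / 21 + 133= 951 / 7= 135.86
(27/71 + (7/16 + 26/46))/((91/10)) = 180675/1188824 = 0.15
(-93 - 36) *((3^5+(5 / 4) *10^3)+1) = -192726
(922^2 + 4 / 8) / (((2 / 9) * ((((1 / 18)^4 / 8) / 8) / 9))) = 231306115463424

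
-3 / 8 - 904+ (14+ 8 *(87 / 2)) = -4339 / 8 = -542.38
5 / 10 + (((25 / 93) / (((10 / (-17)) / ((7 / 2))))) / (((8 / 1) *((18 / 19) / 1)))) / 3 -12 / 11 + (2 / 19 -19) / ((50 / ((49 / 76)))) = -14436650363 / 15953889600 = -0.90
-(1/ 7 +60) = -60.14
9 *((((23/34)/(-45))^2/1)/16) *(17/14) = 529/3427200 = 0.00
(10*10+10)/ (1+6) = 110/ 7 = 15.71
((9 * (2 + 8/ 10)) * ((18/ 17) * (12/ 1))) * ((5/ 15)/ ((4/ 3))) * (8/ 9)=71.15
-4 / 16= -1 / 4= -0.25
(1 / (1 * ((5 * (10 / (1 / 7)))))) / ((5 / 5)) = 1 / 350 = 0.00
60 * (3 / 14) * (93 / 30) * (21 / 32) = 837 / 32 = 26.16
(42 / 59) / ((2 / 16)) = 336 / 59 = 5.69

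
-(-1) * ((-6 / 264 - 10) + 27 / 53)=-22185 / 2332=-9.51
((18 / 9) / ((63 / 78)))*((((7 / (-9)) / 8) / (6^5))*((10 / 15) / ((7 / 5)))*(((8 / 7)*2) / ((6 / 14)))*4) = -0.00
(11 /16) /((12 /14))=77 /96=0.80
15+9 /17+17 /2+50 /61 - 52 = -56311 /2074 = -27.15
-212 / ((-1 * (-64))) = -53 / 16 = -3.31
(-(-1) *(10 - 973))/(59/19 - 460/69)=54891/203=270.40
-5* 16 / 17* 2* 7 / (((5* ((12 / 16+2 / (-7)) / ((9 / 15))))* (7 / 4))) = -10752 / 1105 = -9.73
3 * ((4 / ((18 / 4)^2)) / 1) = 16 / 27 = 0.59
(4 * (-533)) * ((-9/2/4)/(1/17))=40774.50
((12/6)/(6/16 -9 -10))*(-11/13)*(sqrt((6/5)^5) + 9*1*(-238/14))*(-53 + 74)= -565488/1937 + 133056*sqrt(30)/242125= -288.93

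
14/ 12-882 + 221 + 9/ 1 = -3905/ 6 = -650.83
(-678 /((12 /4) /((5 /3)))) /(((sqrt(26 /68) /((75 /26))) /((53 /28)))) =-748625 * sqrt(442) /4732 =-3326.06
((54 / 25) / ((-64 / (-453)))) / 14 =1.09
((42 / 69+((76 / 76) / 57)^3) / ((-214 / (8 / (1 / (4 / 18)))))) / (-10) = 2074180 / 4101839757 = 0.00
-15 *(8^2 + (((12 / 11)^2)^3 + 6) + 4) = -2011222470 / 1771561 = -1135.28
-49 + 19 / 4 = -177 / 4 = -44.25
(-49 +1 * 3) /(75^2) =-46 /5625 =-0.01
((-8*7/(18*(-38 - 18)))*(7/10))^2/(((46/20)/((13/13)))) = 49/74520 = 0.00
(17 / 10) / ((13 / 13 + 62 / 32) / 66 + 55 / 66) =2992 / 1545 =1.94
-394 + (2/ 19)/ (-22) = -82347/ 209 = -394.00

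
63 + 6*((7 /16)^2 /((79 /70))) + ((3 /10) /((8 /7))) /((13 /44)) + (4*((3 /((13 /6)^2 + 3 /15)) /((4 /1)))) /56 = 131568788943 /2026722880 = 64.92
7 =7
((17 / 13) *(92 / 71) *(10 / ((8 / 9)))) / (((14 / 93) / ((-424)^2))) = 147086880480 / 6461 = 22765342.90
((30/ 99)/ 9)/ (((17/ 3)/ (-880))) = -800/ 153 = -5.23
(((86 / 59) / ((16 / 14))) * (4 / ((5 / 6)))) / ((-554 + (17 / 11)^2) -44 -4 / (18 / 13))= -0.01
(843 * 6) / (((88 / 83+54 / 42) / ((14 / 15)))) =13713924 / 6815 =2012.31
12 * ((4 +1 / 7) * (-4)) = -1392 / 7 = -198.86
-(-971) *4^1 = 3884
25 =25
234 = 234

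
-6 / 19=-0.32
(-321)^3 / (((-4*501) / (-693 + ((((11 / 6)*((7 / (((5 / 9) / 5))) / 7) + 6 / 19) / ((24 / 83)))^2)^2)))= 1076956870740422802007851 / 5705198993408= 188767626157.26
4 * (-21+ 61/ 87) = -7064/ 87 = -81.20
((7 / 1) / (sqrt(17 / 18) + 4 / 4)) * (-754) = -95004 + 15834 * sqrt(34) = -2676.71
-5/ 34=-0.15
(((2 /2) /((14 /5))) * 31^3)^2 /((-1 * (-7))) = 22187592025 /1372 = 16171714.30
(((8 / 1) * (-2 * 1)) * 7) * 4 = -448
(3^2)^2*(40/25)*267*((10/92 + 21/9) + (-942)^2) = 3531157623684/115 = 30705718466.82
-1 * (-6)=6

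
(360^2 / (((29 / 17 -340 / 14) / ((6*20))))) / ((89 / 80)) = -148055040000 / 239143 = -619106.73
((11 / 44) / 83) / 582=1 / 193224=0.00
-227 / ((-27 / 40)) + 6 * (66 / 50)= 232346 / 675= 344.22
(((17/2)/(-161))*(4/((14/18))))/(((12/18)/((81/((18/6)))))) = -11.00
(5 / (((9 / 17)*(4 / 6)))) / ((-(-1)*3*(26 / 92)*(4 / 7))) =13685 / 468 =29.24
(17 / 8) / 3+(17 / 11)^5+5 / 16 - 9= 6470603 / 7730448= 0.84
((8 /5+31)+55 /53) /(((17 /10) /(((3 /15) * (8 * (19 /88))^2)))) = 6435908 /545105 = 11.81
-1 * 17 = -17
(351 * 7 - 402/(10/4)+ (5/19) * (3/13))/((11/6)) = 17015292/13585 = 1252.51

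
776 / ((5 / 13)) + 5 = 10113 / 5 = 2022.60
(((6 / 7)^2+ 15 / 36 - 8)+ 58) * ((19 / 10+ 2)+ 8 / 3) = 5925169 / 17640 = 335.89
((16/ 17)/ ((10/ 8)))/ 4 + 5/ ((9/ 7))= 3119/ 765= 4.08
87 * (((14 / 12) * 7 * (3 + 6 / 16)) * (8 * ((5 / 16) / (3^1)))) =1998.28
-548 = -548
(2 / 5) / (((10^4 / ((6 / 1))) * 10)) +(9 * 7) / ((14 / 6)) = 3375003 / 125000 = 27.00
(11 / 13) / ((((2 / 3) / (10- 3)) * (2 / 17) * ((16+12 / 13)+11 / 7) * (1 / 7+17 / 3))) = 343 / 488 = 0.70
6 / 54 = 1 / 9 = 0.11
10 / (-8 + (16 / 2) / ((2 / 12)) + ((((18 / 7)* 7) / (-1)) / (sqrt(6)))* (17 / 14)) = 3570* sqrt(6) / 148997 + 39200 / 148997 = 0.32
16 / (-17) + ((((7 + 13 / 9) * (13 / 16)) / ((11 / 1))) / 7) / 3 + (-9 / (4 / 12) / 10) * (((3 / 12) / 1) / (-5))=-5488589 / 7068600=-0.78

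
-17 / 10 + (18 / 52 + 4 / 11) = -708 / 715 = -0.99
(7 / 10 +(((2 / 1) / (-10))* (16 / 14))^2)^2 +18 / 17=165788033 / 102042500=1.62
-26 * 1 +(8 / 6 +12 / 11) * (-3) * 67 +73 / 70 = -394417 / 770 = -512.23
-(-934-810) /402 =4.34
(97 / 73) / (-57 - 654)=-97 / 51903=-0.00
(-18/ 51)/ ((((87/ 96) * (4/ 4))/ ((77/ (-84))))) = 176/ 493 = 0.36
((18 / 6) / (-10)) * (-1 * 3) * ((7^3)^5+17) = 4272805358964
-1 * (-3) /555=1 /185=0.01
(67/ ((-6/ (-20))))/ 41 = 670/ 123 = 5.45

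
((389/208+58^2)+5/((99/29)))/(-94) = -35.82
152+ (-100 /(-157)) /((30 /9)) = 23894 /157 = 152.19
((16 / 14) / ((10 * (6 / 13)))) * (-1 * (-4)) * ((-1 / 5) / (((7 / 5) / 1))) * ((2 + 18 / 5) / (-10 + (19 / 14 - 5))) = 832 / 14325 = 0.06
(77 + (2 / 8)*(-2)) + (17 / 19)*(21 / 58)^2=4897071 / 63916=76.62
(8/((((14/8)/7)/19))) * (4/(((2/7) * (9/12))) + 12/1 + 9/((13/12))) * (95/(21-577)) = -21948800/5421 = -4048.85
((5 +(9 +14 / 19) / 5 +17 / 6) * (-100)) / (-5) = 11150 / 57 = 195.61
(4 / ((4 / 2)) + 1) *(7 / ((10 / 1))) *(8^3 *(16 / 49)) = 12288 / 35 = 351.09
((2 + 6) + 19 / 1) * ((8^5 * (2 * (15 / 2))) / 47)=13271040 / 47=282362.55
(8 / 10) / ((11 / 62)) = 248 / 55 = 4.51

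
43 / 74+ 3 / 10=163 / 185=0.88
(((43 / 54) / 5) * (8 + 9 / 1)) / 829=731 / 223830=0.00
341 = 341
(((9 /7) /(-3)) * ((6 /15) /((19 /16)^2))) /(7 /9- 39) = 1728 /543305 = 0.00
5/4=1.25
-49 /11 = -4.45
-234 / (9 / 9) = -234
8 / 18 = 4 / 9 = 0.44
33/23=1.43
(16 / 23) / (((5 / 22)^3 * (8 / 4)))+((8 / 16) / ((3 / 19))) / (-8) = 4034207 / 138000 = 29.23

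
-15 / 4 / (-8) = 15 / 32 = 0.47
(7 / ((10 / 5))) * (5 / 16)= 35 / 32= 1.09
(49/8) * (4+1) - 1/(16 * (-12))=5881/192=30.63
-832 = -832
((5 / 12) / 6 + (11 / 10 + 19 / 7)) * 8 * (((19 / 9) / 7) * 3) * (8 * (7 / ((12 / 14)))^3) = 446473153 / 3645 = 122489.21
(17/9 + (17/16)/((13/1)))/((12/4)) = 3689/5616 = 0.66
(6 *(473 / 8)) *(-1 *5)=-7095 / 4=-1773.75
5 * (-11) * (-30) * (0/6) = 0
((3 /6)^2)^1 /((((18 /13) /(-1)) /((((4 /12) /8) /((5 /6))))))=-13 /1440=-0.01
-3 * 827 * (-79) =195999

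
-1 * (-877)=877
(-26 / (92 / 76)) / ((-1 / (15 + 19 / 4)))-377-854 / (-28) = 1787 / 23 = 77.70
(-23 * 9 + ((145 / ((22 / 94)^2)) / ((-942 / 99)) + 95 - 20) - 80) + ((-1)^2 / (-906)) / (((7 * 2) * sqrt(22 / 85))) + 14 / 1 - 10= -1679347 / 3454 - sqrt(1870) / 279048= -486.20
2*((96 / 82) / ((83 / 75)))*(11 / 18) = 4400 / 3403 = 1.29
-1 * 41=-41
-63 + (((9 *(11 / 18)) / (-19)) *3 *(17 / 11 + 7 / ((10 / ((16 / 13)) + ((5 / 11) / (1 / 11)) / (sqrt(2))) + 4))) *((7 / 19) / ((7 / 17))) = -402100329 / 6215698 + 314160 *sqrt(2) / 3107849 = -64.55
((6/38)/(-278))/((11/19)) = -3/3058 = -0.00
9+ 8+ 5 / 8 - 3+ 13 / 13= 125 / 8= 15.62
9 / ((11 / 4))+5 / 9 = 379 / 99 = 3.83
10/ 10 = 1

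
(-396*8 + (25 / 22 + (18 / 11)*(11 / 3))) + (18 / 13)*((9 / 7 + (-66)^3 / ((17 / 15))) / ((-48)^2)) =-7216973509 / 2178176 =-3313.31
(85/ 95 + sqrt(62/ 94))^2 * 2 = 68 * sqrt(1457)/ 893 + 49548/ 16967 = 5.83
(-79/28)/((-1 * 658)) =0.00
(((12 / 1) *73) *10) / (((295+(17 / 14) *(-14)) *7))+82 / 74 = 201953 / 36001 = 5.61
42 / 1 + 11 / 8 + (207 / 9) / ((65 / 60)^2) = 85139 / 1352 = 62.97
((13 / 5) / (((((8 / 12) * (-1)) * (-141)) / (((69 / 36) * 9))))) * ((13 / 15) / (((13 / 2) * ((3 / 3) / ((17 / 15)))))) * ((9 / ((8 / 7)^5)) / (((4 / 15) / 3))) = 2306609487 / 616038400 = 3.74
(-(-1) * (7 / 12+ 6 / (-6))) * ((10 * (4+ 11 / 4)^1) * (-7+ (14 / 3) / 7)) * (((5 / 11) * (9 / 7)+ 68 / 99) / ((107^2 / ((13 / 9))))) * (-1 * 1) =-5440175 / 190419768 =-0.03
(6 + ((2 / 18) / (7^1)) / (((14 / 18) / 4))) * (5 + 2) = 298 / 7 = 42.57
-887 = -887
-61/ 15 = -4.07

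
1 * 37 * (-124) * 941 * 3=-12951924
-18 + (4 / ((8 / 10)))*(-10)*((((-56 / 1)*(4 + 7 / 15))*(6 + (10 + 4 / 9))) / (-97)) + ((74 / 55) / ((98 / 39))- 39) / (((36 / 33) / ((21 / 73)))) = -28752266609 / 13383090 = -2148.40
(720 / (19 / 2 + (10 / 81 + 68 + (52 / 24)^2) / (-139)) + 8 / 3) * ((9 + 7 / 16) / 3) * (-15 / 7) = -9485796595 / 16978458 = -558.70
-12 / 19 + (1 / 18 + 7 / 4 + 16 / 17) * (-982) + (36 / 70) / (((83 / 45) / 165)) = -8957995681 / 3377934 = -2651.92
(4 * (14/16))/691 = 0.01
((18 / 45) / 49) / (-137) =-2 / 33565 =-0.00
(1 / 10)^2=1 / 100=0.01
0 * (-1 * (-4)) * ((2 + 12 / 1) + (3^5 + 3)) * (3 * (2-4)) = 0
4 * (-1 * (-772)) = 3088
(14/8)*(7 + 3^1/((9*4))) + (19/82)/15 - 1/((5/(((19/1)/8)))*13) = 12.37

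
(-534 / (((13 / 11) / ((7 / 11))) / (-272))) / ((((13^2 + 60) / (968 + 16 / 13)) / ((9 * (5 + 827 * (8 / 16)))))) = 48252155414400 / 38701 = 1246793504.42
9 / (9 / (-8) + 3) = 24 / 5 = 4.80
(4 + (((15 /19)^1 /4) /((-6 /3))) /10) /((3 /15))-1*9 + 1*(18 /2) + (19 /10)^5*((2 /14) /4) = 1108420881 /53200000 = 20.83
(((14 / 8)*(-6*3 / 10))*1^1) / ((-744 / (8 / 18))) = 7 / 3720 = 0.00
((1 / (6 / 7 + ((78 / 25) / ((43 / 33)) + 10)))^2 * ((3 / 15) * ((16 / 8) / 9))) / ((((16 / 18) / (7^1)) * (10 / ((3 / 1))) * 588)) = 323575 / 318197744768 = 0.00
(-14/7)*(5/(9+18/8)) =-8/9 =-0.89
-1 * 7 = -7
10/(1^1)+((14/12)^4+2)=17953/1296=13.85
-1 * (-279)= 279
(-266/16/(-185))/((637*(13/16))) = 38/218855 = 0.00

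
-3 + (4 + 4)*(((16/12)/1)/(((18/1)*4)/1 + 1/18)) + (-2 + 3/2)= -3.35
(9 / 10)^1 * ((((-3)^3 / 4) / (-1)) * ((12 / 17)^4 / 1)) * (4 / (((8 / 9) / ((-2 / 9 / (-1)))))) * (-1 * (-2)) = 1259712 / 417605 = 3.02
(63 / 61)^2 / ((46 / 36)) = 71442 / 85583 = 0.83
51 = 51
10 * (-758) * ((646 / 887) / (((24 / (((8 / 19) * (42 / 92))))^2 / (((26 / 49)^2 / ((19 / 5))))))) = -217773400 / 8300085647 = -0.03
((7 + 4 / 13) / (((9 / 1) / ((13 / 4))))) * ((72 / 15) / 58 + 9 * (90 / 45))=8303 / 174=47.72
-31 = -31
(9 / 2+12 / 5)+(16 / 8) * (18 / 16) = 183 / 20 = 9.15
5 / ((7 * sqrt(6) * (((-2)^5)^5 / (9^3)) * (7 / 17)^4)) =-101478015 * sqrt(6) / 1127898677248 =-0.00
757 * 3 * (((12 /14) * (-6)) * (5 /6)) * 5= -340650 /7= -48664.29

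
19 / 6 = 3.17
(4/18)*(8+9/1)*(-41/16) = -697/72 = -9.68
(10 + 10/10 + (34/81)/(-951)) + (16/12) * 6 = 1463555/77031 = 19.00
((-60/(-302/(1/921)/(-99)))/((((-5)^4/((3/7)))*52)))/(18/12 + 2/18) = -2673/15292015375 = -0.00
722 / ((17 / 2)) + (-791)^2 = 625765.94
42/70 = 3/5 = 0.60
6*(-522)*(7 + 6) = -40716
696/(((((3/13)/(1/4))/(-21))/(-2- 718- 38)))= 12002172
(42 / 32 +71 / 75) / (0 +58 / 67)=181637 / 69600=2.61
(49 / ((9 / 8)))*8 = 3136 / 9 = 348.44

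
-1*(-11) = 11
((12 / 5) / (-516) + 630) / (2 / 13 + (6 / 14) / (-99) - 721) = -406753347 / 465413510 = -0.87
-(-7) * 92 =644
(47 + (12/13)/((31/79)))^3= 7867537892369/65450827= 120205.32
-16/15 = -1.07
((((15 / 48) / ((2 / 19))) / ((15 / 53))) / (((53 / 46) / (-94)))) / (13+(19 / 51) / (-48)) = -2094978 / 31805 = -65.87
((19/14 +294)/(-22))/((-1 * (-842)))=-4135/259336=-0.02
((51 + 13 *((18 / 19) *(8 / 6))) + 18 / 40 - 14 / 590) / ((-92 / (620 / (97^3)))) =-47155247 / 94125791836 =-0.00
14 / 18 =7 / 9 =0.78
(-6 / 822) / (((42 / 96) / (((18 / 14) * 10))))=-1440 / 6713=-0.21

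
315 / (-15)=-21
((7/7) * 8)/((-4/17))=-34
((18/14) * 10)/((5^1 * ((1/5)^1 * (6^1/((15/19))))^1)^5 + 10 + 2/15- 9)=843750/1664012903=0.00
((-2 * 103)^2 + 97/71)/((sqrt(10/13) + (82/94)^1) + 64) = 1871044647589/2859669911 - 2218611359 * sqrt(130)/2859669911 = 645.44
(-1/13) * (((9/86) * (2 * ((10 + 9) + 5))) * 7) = -1512/559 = -2.70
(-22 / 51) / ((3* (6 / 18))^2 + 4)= -22 / 255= -0.09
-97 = -97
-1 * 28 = -28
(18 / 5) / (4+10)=9 / 35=0.26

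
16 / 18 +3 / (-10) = 53 / 90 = 0.59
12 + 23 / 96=1175 / 96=12.24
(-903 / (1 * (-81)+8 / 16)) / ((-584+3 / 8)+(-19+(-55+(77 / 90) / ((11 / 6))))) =-30960 / 1813757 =-0.02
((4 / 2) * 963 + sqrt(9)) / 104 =18.55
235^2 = 55225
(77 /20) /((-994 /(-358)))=1969 /1420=1.39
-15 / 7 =-2.14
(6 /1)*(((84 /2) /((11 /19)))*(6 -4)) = 9576 /11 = 870.55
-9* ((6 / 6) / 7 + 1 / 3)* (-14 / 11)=60 / 11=5.45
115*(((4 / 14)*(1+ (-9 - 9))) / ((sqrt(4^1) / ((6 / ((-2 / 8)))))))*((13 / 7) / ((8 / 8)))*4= 2439840 / 49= 49792.65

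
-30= -30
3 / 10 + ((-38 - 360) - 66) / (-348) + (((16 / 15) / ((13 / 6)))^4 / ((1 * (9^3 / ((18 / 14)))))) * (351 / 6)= 283637701 / 173013750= 1.64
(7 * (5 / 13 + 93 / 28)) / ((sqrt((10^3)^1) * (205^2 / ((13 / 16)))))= 1349 * sqrt(10) / 268960000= 0.00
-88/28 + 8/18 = -170/63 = -2.70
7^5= 16807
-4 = -4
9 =9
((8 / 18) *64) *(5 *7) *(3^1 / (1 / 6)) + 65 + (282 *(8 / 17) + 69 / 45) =4620406 / 255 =18119.24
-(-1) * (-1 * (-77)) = 77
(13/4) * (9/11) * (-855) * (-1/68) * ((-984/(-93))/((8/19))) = 77927265/92752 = 840.17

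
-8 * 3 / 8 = -3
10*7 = 70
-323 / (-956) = 323 / 956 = 0.34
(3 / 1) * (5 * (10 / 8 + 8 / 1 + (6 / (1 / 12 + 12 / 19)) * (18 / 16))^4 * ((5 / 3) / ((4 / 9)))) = 6866246.46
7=7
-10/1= -10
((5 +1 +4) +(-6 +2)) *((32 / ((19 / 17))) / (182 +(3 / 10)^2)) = 326400 / 345971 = 0.94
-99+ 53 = -46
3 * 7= 21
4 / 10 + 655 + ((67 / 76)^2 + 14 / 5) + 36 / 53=1009696513 / 1530640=659.66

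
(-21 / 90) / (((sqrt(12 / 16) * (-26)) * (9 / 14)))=49 * sqrt(3) / 5265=0.02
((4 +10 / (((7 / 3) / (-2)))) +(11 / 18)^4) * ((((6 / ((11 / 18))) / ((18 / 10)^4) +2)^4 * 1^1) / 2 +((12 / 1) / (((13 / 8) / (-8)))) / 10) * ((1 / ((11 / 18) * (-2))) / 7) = 8431611162448205035253 / 521537422702204354446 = 16.17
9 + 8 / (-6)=23 / 3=7.67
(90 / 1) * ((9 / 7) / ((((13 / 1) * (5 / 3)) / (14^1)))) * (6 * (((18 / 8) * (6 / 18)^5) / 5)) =54 / 65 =0.83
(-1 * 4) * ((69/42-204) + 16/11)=61878/77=803.61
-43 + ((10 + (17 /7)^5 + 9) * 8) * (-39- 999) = -14442956461 /16807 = -859341.73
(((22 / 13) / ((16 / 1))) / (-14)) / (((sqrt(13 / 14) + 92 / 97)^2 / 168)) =-523401998427 / 189800533 + 38792253192*sqrt(182) / 189800533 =-0.35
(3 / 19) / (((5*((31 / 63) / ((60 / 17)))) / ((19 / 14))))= 162 / 527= 0.31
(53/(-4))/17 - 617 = -42009/68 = -617.78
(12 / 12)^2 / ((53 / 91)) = 91 / 53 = 1.72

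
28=28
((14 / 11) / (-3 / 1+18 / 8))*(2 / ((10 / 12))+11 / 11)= -952 / 165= -5.77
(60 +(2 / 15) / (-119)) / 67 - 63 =-7427387 / 119595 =-62.10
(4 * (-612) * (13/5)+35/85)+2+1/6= -3244733/510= -6362.22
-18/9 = -2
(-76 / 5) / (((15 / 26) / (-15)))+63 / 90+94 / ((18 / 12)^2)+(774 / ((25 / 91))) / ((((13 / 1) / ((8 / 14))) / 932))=52135451 / 450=115856.56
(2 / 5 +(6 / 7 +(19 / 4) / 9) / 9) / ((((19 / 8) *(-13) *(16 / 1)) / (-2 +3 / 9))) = 6281 / 3361176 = 0.00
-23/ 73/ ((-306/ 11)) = 253/ 22338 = 0.01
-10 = -10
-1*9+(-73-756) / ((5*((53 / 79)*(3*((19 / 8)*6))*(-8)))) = -750179 / 90630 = -8.28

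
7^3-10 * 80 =-457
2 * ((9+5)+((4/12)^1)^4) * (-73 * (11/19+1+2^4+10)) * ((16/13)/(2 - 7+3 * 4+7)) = -4960.09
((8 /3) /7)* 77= 88 /3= 29.33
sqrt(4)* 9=18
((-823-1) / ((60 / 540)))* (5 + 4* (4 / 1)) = -155736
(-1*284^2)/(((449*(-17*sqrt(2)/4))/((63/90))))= 564592*sqrt(2)/38165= 20.92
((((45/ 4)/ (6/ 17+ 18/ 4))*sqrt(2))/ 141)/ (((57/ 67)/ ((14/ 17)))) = 469*sqrt(2)/ 29469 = 0.02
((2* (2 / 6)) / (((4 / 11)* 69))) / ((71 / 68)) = 374 / 14697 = 0.03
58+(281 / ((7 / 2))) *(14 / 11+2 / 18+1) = 172826 / 693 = 249.39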